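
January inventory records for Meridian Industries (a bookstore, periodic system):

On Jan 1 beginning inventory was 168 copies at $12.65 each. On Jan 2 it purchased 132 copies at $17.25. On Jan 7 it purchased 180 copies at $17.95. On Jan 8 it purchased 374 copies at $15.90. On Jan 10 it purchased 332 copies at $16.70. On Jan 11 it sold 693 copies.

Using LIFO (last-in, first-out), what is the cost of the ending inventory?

Jan 11, 693 sold [LIFO — newest first]: 332 @ $16.70 + 361 @ $15.90 = $11,284.30
Ending inventory: 168 @ $12.65 + 132 @ $17.25 + 180 @ $17.95 + 13 @ $15.90 = $7,839.90

Ending inventory = $7,839.90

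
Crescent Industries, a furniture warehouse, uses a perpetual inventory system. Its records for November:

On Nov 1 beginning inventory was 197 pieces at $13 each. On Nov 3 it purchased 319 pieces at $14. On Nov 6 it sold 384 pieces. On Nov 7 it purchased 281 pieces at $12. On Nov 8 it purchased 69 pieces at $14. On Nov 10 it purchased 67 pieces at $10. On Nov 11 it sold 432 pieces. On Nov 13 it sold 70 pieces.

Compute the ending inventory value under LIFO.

Nov 6, 384 sold [LIFO — newest first]: 319 @ $14 + 65 @ $13 = $5,311
Nov 11, 432 sold [LIFO — newest first]: 67 @ $10 + 69 @ $14 + 281 @ $12 + 15 @ $13 = $5,203
Nov 13, 70 sold [LIFO — newest first]: 70 @ $13 = $910
Total COGS = $5,311 + $5,203 + $910 = $11,424
Ending inventory: 47 @ $13 = $611
Check: goods available $12,035 = COGS $11,424 + ending $611

Ending inventory = $611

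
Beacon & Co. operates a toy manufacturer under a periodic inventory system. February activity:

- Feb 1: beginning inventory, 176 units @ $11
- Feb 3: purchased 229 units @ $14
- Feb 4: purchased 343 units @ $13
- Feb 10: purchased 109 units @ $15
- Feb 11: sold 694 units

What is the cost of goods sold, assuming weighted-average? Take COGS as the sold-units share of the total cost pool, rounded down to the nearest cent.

Feb 11, sell 694: 694/857 × $11,236.00 → $9,098.93
Ending inventory (cost pool remaining) = $2,137.07

COGS = $9,098.93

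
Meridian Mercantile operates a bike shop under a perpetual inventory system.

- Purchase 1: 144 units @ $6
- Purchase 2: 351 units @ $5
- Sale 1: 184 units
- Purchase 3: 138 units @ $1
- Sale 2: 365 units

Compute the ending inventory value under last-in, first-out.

Ending inventory = $504

Sale 1 (184) [LIFO — newest first]: 184 @ $5 = $920
Sale 2 (365) [LIFO — newest first]: 138 @ $1 + 167 @ $5 + 60 @ $6 = $1,333
Total COGS = $920 + $1,333 = $2,253
Ending inventory: 84 @ $6 = $504
Check: goods available $2,757 = COGS $2,253 + ending $504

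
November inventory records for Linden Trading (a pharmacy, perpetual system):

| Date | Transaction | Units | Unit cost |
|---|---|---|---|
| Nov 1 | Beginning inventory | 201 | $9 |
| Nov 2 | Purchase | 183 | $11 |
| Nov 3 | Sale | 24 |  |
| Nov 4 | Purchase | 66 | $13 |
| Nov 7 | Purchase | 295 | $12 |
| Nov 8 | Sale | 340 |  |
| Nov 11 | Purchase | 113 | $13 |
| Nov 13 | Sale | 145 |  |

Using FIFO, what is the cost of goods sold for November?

COGS = $5,388

Nov 3, 24 sold [FIFO — oldest first]: 24 @ $9 = $216
Nov 8, 340 sold [FIFO — oldest first]: 177 @ $9 + 163 @ $11 = $3,386
Nov 13, 145 sold [FIFO — oldest first]: 20 @ $11 + 66 @ $13 + 59 @ $12 = $1,786
Total COGS = $216 + $3,386 + $1,786 = $5,388
Ending inventory: 236 @ $12 + 113 @ $13 = $4,301
Check: goods available $9,689 = COGS $5,388 + ending $4,301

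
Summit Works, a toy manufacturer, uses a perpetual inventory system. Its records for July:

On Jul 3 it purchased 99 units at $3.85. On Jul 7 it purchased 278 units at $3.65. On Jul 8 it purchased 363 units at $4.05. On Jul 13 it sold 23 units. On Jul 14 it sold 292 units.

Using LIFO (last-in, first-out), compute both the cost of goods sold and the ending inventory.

Jul 13, 23 sold [LIFO — newest first]: 23 @ $4.05 = $93.15
Jul 14, 292 sold [LIFO — newest first]: 292 @ $4.05 = $1,182.60
Total COGS = $93.15 + $1,182.60 = $1,275.75
Ending inventory: 99 @ $3.85 + 278 @ $3.65 + 48 @ $4.05 = $1,590.25
Check: goods available $2,866.00 = COGS $1,275.75 + ending $1,590.25

COGS = $1,275.75; ending inventory = $1,590.25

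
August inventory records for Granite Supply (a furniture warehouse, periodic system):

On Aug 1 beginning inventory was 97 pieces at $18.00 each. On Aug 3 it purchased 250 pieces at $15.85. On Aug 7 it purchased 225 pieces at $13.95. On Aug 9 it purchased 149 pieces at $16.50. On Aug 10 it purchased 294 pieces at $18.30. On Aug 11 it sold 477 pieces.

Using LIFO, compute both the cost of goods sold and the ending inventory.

COGS = $8,313.00; ending inventory = $8,372.95

Aug 11, 477 sold [LIFO — newest first]: 294 @ $18.30 + 149 @ $16.50 + 34 @ $13.95 = $8,313.00
Ending inventory: 97 @ $18.00 + 250 @ $15.85 + 191 @ $13.95 = $8,372.95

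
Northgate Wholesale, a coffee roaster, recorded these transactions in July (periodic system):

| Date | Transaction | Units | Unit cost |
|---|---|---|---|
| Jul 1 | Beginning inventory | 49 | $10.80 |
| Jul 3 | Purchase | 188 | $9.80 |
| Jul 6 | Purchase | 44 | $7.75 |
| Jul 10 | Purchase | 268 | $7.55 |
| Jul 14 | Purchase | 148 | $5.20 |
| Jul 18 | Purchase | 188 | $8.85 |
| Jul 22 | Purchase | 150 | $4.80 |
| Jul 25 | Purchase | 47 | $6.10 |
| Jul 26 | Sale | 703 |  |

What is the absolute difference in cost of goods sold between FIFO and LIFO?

FIFO COGS: 49 @ $10.80 + 188 @ $9.80 + 44 @ $7.75 + 268 @ $7.55 + 148 @ $5.20 + 6 @ $8.85 = $5,558.70
LIFO COGS: 47 @ $6.10 + 150 @ $4.80 + 188 @ $8.85 + 148 @ $5.20 + 170 @ $7.55 = $4,723.60
Difference = |$5,558.70 − $4,723.60| = $835.10

$835.10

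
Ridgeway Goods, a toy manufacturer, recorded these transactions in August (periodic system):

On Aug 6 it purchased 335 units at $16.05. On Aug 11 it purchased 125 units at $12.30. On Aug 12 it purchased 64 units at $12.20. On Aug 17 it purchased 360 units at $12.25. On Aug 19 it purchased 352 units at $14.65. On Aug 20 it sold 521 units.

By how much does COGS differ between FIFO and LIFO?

FIFO COGS: 335 @ $16.05 + 125 @ $12.30 + 61 @ $12.20 = $7,658.45
LIFO COGS: 352 @ $14.65 + 169 @ $12.25 = $7,227.05
Difference = |$7,658.45 − $7,227.05| = $431.40

$431.40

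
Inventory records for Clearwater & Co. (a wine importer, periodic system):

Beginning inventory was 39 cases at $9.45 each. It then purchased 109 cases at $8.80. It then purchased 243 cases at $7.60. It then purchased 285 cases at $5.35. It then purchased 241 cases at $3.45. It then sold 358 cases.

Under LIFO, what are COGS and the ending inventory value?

COGS = $1,457.40; ending inventory = $4,073.35

Sale 1 (358) [LIFO — newest first]: 241 @ $3.45 + 117 @ $5.35 = $1,457.40
Ending inventory: 39 @ $9.45 + 109 @ $8.80 + 243 @ $7.60 + 168 @ $5.35 = $4,073.35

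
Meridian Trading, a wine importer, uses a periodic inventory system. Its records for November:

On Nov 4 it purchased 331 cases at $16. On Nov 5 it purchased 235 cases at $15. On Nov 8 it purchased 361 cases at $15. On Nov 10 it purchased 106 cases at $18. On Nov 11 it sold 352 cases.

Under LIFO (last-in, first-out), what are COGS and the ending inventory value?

COGS = $5,598; ending inventory = $10,546

Nov 11, 352 sold [LIFO — newest first]: 106 @ $18 + 246 @ $15 = $5,598
Ending inventory: 331 @ $16 + 235 @ $15 + 115 @ $15 = $10,546
Check: goods available $16,144 = COGS $5,598 + ending $10,546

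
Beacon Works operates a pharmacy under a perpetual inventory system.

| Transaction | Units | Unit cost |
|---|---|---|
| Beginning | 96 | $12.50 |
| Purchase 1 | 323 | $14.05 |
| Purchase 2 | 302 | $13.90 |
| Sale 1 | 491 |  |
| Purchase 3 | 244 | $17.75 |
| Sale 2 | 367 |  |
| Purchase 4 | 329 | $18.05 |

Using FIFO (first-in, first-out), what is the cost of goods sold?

Sale 1 (491) [FIFO — oldest first]: 96 @ $12.50 + 323 @ $14.05 + 72 @ $13.90 = $6,738.95
Sale 2 (367) [FIFO — oldest first]: 230 @ $13.90 + 137 @ $17.75 = $5,628.75
Total COGS = $6,738.95 + $5,628.75 = $12,367.70
Ending inventory: 107 @ $17.75 + 329 @ $18.05 = $7,837.70
Check: goods available $20,205.40 = COGS $12,367.70 + ending $7,837.70

COGS = $12,367.70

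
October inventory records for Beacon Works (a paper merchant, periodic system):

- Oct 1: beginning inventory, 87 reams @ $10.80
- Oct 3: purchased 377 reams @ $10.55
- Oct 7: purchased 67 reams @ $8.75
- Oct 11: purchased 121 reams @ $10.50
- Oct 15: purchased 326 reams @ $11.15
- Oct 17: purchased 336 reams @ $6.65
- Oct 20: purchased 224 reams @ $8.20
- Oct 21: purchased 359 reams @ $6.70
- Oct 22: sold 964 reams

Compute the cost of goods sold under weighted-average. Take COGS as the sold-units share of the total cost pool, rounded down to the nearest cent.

Oct 22, sell 964: 964/1897 × $16,885.10 → $8,580.51
Ending inventory (cost pool remaining) = $8,304.59

COGS = $8,580.51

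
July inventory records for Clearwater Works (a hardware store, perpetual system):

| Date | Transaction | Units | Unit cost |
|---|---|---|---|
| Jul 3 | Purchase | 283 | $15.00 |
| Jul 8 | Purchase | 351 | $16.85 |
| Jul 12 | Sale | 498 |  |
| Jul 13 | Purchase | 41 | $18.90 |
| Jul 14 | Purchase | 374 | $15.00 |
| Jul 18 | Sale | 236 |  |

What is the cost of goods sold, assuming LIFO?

Jul 12, 498 sold [LIFO — newest first]: 351 @ $16.85 + 147 @ $15.00 = $8,119.35
Jul 18, 236 sold [LIFO — newest first]: 236 @ $15.00 = $3,540.00
Total COGS = $8,119.35 + $3,540.00 = $11,659.35
Ending inventory: 136 @ $15.00 + 41 @ $18.90 + 138 @ $15.00 = $4,884.90
Check: goods available $16,544.25 = COGS $11,659.35 + ending $4,884.90

COGS = $11,659.35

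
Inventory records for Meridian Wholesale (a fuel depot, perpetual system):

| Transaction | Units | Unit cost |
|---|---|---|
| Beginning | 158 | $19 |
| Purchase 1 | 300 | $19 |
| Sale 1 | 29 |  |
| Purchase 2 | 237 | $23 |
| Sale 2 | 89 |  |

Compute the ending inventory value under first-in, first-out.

Ending inventory = $11,911

Sale 1 (29) [FIFO — oldest first]: 29 @ $19 = $551
Sale 2 (89) [FIFO — oldest first]: 89 @ $19 = $1,691
Total COGS = $551 + $1,691 = $2,242
Ending inventory: 40 @ $19 + 300 @ $19 + 237 @ $23 = $11,911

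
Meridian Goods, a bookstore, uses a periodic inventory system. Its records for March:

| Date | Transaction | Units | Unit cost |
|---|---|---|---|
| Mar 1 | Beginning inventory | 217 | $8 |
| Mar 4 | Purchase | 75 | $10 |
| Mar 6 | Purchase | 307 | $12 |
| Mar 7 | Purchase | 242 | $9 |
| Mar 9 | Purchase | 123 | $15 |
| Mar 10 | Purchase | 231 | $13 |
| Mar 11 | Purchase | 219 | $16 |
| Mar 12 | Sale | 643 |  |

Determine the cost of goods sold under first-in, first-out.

Mar 12, 643 sold [FIFO — oldest first]: 217 @ $8 + 75 @ $10 + 307 @ $12 + 44 @ $9 = $6,566
Ending inventory: 198 @ $9 + 123 @ $15 + 231 @ $13 + 219 @ $16 = $10,134
Check: goods available $16,700 = COGS $6,566 + ending $10,134

COGS = $6,566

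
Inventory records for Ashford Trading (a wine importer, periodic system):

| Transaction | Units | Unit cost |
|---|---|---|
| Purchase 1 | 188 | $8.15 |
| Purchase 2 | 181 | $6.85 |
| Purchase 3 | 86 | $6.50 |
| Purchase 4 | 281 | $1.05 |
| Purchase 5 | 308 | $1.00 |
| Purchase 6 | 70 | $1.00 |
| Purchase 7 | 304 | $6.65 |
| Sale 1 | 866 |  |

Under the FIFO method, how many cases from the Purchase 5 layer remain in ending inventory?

178

Sale 1 (866) [FIFO — oldest first]: 188 @ $8.15 + 181 @ $6.85 + 86 @ $6.50 + 281 @ $1.05 + 130 @ $1.00 = $3,756.10
Ending inventory: 178 @ $1.00 + 70 @ $1.00 + 304 @ $6.65 = $2,269.60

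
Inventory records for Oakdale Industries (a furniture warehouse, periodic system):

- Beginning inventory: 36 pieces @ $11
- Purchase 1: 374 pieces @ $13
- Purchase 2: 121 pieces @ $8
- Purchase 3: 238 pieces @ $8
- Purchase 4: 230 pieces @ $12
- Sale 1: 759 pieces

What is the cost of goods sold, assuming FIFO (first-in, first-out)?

COGS = $8,050

Sale 1 (759) [FIFO — oldest first]: 36 @ $11 + 374 @ $13 + 121 @ $8 + 228 @ $8 = $8,050
Ending inventory: 10 @ $8 + 230 @ $12 = $2,840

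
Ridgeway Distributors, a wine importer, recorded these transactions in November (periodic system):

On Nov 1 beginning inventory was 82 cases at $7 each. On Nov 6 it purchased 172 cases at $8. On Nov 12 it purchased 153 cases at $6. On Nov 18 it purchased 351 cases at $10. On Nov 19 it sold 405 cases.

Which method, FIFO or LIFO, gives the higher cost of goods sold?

LIFO

FIFO COGS: 82 @ $7 + 172 @ $8 + 151 @ $6 = $2,856
LIFO COGS: 351 @ $10 + 54 @ $6 = $3,834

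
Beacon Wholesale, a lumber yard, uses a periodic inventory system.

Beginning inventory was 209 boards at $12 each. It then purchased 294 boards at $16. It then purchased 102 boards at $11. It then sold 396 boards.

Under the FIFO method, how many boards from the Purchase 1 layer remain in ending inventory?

107

Sale 1 (396) [FIFO — oldest first]: 209 @ $12 + 187 @ $16 = $5,500
Ending inventory: 107 @ $16 + 102 @ $11 = $2,834
Check: goods available $8,334 = COGS $5,500 + ending $2,834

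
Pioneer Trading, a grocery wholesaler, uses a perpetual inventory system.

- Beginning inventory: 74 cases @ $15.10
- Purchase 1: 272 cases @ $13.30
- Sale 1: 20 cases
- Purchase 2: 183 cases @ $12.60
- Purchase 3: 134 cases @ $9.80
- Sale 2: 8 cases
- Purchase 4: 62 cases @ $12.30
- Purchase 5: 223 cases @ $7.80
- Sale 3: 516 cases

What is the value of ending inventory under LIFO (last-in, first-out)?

Ending inventory = $5,451.80

Sale 1 (20) [LIFO — newest first]: 20 @ $13.30 = $266.00
Sale 2 (8) [LIFO — newest first]: 8 @ $9.80 = $78.40
Sale 3 (516) [LIFO — newest first]: 223 @ $7.80 + 62 @ $12.30 + 126 @ $9.80 + 105 @ $12.60 = $5,059.80
Total COGS = $266.00 + $78.40 + $5,059.80 = $5,404.20
Ending inventory: 74 @ $15.10 + 252 @ $13.30 + 78 @ $12.60 = $5,451.80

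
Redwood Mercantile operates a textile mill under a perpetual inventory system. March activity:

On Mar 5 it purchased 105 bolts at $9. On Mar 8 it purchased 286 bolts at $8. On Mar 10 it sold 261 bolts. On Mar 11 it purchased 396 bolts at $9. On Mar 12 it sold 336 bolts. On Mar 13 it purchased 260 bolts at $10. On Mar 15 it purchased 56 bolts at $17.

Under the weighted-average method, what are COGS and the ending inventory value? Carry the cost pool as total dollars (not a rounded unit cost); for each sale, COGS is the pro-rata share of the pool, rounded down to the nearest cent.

COGS = $5,121.34; ending inventory = $5,227.66

After Mar 5: 105 on hand, pool $945.00 (≈ $9.0000 each)
After Mar 8: 391 on hand, pool $3,233.00 (≈ $8.2685 each)
Mar 10, sell 261: 261/391 × $3,233.00 → $2,158.08
After Mar 11: 526 on hand, pool $4,638.92 (≈ $8.8192 each)
Mar 12, sell 336: 336/526 × $4,638.92 → $2,963.26
After Mar 13: 450 on hand, pool $4,275.66 (≈ $9.5015 each)
After Mar 15: 506 on hand, pool $5,227.66 (≈ $10.3313 each)
Total COGS = $2,158.08 + $2,963.26 = $5,121.34
Ending inventory (cost pool remaining) = $5,227.66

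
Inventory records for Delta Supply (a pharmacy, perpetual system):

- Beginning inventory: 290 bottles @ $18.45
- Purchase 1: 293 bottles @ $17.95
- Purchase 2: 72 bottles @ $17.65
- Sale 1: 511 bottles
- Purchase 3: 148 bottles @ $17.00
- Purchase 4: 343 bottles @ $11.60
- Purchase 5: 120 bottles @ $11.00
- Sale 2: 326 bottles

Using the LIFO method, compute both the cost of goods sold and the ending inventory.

Sale 1 (511) [LIFO — newest first]: 72 @ $17.65 + 293 @ $17.95 + 146 @ $18.45 = $9,223.85
Sale 2 (326) [LIFO — newest first]: 120 @ $11.00 + 206 @ $11.60 = $3,709.60
Total COGS = $9,223.85 + $3,709.60 = $12,933.45
Ending inventory: 144 @ $18.45 + 148 @ $17.00 + 137 @ $11.60 = $6,762.00
Check: goods available $19,695.45 = COGS $12,933.45 + ending $6,762.00

COGS = $12,933.45; ending inventory = $6,762.00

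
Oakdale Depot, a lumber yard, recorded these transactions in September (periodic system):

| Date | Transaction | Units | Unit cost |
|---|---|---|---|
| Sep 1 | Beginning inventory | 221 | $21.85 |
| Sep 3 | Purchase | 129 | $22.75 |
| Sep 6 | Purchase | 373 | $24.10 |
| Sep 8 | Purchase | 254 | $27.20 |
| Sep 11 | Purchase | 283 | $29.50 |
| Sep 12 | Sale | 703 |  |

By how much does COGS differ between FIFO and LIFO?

FIFO COGS: 221 @ $21.85 + 129 @ $22.75 + 353 @ $24.10 = $16,270.90
LIFO COGS: 283 @ $29.50 + 254 @ $27.20 + 166 @ $24.10 = $19,257.90
Difference = |$16,270.90 − $19,257.90| = $2,987.00

$2,987.00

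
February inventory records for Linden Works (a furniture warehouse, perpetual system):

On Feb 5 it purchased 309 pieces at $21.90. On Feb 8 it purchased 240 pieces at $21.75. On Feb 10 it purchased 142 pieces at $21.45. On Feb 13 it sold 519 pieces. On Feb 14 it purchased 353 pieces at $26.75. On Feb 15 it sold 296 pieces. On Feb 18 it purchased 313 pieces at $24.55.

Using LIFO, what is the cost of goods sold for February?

Feb 13, 519 sold [LIFO — newest first]: 142 @ $21.45 + 240 @ $21.75 + 137 @ $21.90 = $11,266.20
Feb 15, 296 sold [LIFO — newest first]: 296 @ $26.75 = $7,918.00
Total COGS = $11,266.20 + $7,918.00 = $19,184.20
Ending inventory: 172 @ $21.90 + 57 @ $26.75 + 313 @ $24.55 = $12,975.70

COGS = $19,184.20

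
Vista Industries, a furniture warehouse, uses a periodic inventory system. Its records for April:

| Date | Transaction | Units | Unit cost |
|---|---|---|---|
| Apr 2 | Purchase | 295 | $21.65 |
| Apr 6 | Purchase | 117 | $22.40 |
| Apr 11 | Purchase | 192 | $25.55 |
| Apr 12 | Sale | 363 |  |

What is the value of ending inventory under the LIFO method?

Ending inventory = $5,217.65

Apr 12, 363 sold [LIFO — newest first]: 192 @ $25.55 + 117 @ $22.40 + 54 @ $21.65 = $8,695.50
Ending inventory: 241 @ $21.65 = $5,217.65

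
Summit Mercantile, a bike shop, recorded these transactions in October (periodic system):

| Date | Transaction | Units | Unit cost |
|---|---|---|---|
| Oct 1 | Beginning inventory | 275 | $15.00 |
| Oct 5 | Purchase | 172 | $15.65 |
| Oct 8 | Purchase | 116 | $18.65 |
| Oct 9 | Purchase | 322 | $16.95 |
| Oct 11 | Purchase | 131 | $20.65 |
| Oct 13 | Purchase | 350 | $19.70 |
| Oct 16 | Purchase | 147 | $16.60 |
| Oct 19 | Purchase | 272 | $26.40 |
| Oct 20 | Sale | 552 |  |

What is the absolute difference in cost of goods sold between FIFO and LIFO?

FIFO COGS: 275 @ $15.00 + 172 @ $15.65 + 105 @ $18.65 = $8,775.05
LIFO COGS: 272 @ $26.40 + 147 @ $16.60 + 133 @ $19.70 = $12,241.10
Difference = |$8,775.05 − $12,241.10| = $3,466.05

$3,466.05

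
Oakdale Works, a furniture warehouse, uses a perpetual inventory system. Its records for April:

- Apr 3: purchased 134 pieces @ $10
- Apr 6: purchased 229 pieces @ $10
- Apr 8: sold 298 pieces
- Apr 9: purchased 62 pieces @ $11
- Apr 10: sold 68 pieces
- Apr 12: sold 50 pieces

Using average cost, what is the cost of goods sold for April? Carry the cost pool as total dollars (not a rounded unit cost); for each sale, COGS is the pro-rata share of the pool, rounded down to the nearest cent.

COGS = $4,217.60

After Apr 3: 134 on hand, pool $1,340.00 (≈ $10.0000 each)
After Apr 6: 363 on hand, pool $3,630.00 (≈ $10.0000 each)
Apr 8, sell 298: 298/363 × $3,630.00 → $2,980.00
After Apr 9: 127 on hand, pool $1,332.00 (≈ $10.4882 each)
Apr 10, sell 68: 68/127 × $1,332.00 → $713.19
Apr 12, sell 50: 50/59 × $618.81 → $524.41
Total COGS = $2,980.00 + $713.19 + $524.41 = $4,217.60
Ending inventory (cost pool remaining) = $94.40
Check: goods available $4,312.00 = COGS $4,217.60 + ending $94.40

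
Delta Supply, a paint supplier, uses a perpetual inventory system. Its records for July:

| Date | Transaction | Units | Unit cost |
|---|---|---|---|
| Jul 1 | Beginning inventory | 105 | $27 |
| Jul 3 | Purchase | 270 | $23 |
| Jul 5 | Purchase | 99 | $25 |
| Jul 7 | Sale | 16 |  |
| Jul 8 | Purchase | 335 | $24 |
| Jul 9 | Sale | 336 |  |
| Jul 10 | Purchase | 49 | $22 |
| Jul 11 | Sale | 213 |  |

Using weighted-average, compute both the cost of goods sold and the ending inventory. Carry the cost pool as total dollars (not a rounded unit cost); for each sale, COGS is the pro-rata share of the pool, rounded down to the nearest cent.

After Jul 1: 105 on hand, pool $2,835.00 (≈ $27.0000 each)
After Jul 3: 375 on hand, pool $9,045.00 (≈ $24.1200 each)
After Jul 5: 474 on hand, pool $11,520.00 (≈ $24.3038 each)
Jul 7, sell 16: 16/474 × $11,520.00 → $388.86
After Jul 8: 793 on hand, pool $19,171.14 (≈ $24.1755 each)
Jul 9, sell 336: 336/793 × $19,171.14 → $8,122.95
After Jul 10: 506 on hand, pool $12,126.19 (≈ $23.9648 each)
Jul 11, sell 213: 213/506 × $12,126.19 → $5,104.50
Total COGS = $388.86 + $8,122.95 + $5,104.50 = $13,616.31
Ending inventory (cost pool remaining) = $7,021.69
Check: goods available $20,638.00 = COGS $13,616.31 + ending $7,021.69

COGS = $13,616.31; ending inventory = $7,021.69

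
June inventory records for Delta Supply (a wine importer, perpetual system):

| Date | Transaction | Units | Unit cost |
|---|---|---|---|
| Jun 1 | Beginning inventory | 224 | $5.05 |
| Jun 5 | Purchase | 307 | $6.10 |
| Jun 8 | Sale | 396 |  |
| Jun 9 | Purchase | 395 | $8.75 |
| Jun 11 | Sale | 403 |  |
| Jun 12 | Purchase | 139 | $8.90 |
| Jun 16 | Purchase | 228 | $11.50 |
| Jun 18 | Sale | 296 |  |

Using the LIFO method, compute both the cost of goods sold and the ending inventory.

Jun 8, 396 sold [LIFO — newest first]: 307 @ $6.10 + 89 @ $5.05 = $2,322.15
Jun 11, 403 sold [LIFO — newest first]: 395 @ $8.75 + 8 @ $5.05 = $3,496.65
Jun 18, 296 sold [LIFO — newest first]: 228 @ $11.50 + 68 @ $8.90 = $3,227.20
Total COGS = $2,322.15 + $3,496.65 + $3,227.20 = $9,046.00
Ending inventory: 127 @ $5.05 + 71 @ $8.90 = $1,273.25

COGS = $9,046.00; ending inventory = $1,273.25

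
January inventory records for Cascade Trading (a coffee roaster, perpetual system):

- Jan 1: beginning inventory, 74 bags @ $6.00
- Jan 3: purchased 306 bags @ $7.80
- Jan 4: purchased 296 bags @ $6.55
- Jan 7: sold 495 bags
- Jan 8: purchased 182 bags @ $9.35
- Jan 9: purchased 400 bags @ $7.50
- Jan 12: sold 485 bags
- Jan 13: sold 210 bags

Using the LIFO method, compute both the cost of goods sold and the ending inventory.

COGS = $9,063.30; ending inventory = $408.00

Jan 7, 495 sold [LIFO — newest first]: 296 @ $6.55 + 199 @ $7.80 = $3,491.00
Jan 12, 485 sold [LIFO — newest first]: 400 @ $7.50 + 85 @ $9.35 = $3,794.75
Jan 13, 210 sold [LIFO — newest first]: 97 @ $9.35 + 107 @ $7.80 + 6 @ $6.00 = $1,777.55
Total COGS = $3,491.00 + $3,794.75 + $1,777.55 = $9,063.30
Ending inventory: 68 @ $6.00 = $408.00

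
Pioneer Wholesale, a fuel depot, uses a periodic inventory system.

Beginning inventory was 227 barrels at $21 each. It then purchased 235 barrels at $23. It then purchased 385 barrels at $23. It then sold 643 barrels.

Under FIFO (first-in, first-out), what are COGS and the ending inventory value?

Sale 1 (643) [FIFO — oldest first]: 227 @ $21 + 235 @ $23 + 181 @ $23 = $14,335
Ending inventory: 204 @ $23 = $4,692

COGS = $14,335; ending inventory = $4,692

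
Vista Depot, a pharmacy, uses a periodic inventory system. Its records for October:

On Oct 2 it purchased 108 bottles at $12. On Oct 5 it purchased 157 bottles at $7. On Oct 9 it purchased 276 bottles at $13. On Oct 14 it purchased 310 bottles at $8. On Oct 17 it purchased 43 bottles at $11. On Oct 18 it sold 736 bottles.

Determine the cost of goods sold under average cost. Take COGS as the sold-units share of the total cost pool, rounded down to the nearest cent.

COGS = $7,356.70

Oct 18, sell 736: 736/894 × $8,936.00 → $7,356.70
Ending inventory (cost pool remaining) = $1,579.30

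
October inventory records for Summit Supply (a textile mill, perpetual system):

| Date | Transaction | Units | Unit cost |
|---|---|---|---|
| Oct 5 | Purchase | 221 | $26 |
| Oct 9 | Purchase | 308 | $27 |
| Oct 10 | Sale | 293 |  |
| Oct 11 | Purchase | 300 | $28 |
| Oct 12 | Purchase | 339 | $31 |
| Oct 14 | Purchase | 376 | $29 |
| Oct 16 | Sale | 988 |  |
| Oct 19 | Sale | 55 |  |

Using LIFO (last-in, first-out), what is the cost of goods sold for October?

COGS = $38,467

Oct 10, 293 sold [LIFO — newest first]: 293 @ $27 = $7,911
Oct 16, 988 sold [LIFO — newest first]: 376 @ $29 + 339 @ $31 + 273 @ $28 = $29,057
Oct 19, 55 sold [LIFO — newest first]: 27 @ $28 + 15 @ $27 + 13 @ $26 = $1,499
Total COGS = $7,911 + $29,057 + $1,499 = $38,467
Ending inventory: 208 @ $26 = $5,408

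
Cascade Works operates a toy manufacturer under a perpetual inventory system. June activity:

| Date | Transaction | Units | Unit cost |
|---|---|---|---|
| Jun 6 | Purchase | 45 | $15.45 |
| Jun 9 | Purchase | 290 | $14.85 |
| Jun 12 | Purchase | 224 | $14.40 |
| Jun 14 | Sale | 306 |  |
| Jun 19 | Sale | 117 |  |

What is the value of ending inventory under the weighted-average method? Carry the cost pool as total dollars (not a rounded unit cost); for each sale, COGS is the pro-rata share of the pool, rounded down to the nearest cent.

Ending inventory = $2,001.65

After Jun 6: 45 on hand, pool $695.25 (≈ $15.4500 each)
After Jun 9: 335 on hand, pool $5,001.75 (≈ $14.9306 each)
After Jun 12: 559 on hand, pool $8,227.35 (≈ $14.7180 each)
Jun 14, sell 306: 306/559 × $8,227.35 → $4,503.70
Jun 19, sell 117: 117/253 × $3,723.65 → $1,722.00
Total COGS = $4,503.70 + $1,722.00 = $6,225.70
Ending inventory (cost pool remaining) = $2,001.65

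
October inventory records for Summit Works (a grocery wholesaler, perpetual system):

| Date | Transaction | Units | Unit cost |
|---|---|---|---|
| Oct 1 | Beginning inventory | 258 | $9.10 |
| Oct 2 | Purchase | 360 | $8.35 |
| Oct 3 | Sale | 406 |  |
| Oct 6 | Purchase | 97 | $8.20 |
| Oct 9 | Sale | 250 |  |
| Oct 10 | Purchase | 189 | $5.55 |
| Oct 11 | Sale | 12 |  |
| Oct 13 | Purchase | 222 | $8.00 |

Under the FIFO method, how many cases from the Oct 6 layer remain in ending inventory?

47

Oct 3, 406 sold [FIFO — oldest first]: 258 @ $9.10 + 148 @ $8.35 = $3,583.60
Oct 9, 250 sold [FIFO — oldest first]: 212 @ $8.35 + 38 @ $8.20 = $2,081.80
Oct 11, 12 sold [FIFO — oldest first]: 12 @ $8.20 = $98.40
Total COGS = $3,583.60 + $2,081.80 + $98.40 = $5,763.80
Ending inventory: 47 @ $8.20 + 189 @ $5.55 + 222 @ $8.00 = $3,210.35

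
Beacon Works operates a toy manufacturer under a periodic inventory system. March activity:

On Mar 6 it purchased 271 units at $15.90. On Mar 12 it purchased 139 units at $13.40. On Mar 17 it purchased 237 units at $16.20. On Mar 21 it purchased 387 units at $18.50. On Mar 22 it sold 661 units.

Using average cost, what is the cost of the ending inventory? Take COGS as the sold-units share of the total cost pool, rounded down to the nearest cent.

Ending inventory = $6,193.97

Mar 22, sell 661: 661/1034 × $17,170.40 → $10,976.43
Ending inventory (cost pool remaining) = $6,193.97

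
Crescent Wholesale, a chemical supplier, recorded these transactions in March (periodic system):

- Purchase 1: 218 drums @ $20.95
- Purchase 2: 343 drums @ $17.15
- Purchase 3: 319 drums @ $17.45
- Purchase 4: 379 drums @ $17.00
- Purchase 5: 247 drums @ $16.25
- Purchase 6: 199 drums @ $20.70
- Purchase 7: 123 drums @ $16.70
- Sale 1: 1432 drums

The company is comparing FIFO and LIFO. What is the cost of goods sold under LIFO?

FIFO COGS: 218 @ $20.95 + 343 @ $17.15 + 319 @ $17.45 + 379 @ $17.00 + 173 @ $16.25 = $25,270.35
LIFO COGS: 123 @ $16.70 + 199 @ $20.70 + 247 @ $16.25 + 379 @ $17.00 + 319 @ $17.45 + 165 @ $17.15 = $25,026.45

COGS = $25,026.45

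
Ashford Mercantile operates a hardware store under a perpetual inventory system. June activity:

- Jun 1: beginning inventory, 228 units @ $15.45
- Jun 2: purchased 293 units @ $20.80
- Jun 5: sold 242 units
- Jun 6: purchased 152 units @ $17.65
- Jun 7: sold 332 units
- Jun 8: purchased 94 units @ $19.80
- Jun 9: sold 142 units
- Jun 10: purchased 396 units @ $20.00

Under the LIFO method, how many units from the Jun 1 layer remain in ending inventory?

Jun 5, 242 sold [LIFO — newest first]: 242 @ $20.80 = $5,033.60
Jun 7, 332 sold [LIFO — newest first]: 152 @ $17.65 + 51 @ $20.80 + 129 @ $15.45 = $5,736.65
Jun 9, 142 sold [LIFO — newest first]: 94 @ $19.80 + 48 @ $15.45 = $2,602.80
Total COGS = $5,033.60 + $5,736.65 + $2,602.80 = $13,373.05
Ending inventory: 51 @ $15.45 + 396 @ $20.00 = $8,707.95
Check: goods available $22,081.00 = COGS $13,373.05 + ending $8,707.95

51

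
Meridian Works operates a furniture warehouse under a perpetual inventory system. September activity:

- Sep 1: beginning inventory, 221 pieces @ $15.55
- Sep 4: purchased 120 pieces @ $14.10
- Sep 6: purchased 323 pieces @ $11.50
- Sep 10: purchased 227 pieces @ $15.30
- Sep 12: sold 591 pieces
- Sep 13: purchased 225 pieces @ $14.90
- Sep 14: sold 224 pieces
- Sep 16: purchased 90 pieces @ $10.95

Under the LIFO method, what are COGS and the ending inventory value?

COGS = $11,103.30; ending inventory = $5,550.85

Sep 12, 591 sold [LIFO — newest first]: 227 @ $15.30 + 323 @ $11.50 + 41 @ $14.10 = $7,765.70
Sep 14, 224 sold [LIFO — newest first]: 224 @ $14.90 = $3,337.60
Total COGS = $7,765.70 + $3,337.60 = $11,103.30
Ending inventory: 221 @ $15.55 + 79 @ $14.10 + 1 @ $14.90 + 90 @ $10.95 = $5,550.85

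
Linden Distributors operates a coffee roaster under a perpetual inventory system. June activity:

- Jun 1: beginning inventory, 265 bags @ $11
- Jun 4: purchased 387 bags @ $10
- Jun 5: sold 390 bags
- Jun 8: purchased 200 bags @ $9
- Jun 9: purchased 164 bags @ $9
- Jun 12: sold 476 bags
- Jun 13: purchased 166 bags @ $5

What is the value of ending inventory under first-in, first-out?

Ending inventory = $2,180

Jun 5, 390 sold [FIFO — oldest first]: 265 @ $11 + 125 @ $10 = $4,165
Jun 12, 476 sold [FIFO — oldest first]: 262 @ $10 + 200 @ $9 + 14 @ $9 = $4,546
Total COGS = $4,165 + $4,546 = $8,711
Ending inventory: 150 @ $9 + 166 @ $5 = $2,180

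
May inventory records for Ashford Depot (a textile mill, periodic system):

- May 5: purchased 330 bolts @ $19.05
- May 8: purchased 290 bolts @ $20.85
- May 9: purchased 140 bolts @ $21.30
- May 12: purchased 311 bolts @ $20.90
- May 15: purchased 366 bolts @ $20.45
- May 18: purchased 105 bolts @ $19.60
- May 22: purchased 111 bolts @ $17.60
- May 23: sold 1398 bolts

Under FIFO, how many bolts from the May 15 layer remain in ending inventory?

May 23, 1398 sold [FIFO — oldest first]: 330 @ $19.05 + 290 @ $20.85 + 140 @ $21.30 + 311 @ $20.90 + 327 @ $20.45 = $28,502.05
Ending inventory: 39 @ $20.45 + 105 @ $19.60 + 111 @ $17.60 = $4,809.15
Check: goods available $33,311.20 = COGS $28,502.05 + ending $4,809.15

39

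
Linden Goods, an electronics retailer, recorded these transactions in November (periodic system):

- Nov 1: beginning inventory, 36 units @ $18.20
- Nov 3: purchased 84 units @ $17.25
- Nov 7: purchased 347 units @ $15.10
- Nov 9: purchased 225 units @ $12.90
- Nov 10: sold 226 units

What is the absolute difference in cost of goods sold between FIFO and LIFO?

$787.20

FIFO COGS: 36 @ $18.20 + 84 @ $17.25 + 106 @ $15.10 = $3,704.80
LIFO COGS: 225 @ $12.90 + 1 @ $15.10 = $2,917.60
Difference = |$3,704.80 − $2,917.60| = $787.20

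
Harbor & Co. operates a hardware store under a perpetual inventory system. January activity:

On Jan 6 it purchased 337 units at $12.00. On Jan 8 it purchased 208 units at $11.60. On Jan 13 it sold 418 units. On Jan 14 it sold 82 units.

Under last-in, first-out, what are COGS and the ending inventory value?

Jan 13, 418 sold [LIFO — newest first]: 208 @ $11.60 + 210 @ $12.00 = $4,932.80
Jan 14, 82 sold [LIFO — newest first]: 82 @ $12.00 = $984.00
Total COGS = $4,932.80 + $984.00 = $5,916.80
Ending inventory: 45 @ $12.00 = $540.00
Check: goods available $6,456.80 = COGS $5,916.80 + ending $540.00

COGS = $5,916.80; ending inventory = $540.00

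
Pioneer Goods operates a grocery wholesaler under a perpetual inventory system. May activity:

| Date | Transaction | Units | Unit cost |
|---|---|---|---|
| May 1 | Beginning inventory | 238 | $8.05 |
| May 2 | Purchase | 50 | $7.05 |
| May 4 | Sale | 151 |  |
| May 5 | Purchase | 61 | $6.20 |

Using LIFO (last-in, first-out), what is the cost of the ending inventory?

Ending inventory = $1,481.05

May 4, 151 sold [LIFO — newest first]: 50 @ $7.05 + 101 @ $8.05 = $1,165.55
Ending inventory: 137 @ $8.05 + 61 @ $6.20 = $1,481.05
Check: goods available $2,646.60 = COGS $1,165.55 + ending $1,481.05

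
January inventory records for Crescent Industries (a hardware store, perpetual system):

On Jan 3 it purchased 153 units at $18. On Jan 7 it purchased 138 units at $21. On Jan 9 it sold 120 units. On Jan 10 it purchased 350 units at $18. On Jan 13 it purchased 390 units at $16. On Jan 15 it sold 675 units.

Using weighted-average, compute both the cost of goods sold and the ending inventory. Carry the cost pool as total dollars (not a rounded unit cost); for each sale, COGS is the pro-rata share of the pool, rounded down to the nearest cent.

After Jan 3: 153 on hand, pool $2,754.00 (≈ $18.0000 each)
After Jan 7: 291 on hand, pool $5,652.00 (≈ $19.4227 each)
Jan 9, sell 120: 120/291 × $5,652.00 → $2,330.72
After Jan 10: 521 on hand, pool $9,621.28 (≈ $18.4669 each)
After Jan 13: 911 on hand, pool $15,861.28 (≈ $17.4108 each)
Jan 15, sell 675: 675/911 × $15,861.28 → $11,752.32
Total COGS = $2,330.72 + $11,752.32 = $14,083.04
Ending inventory (cost pool remaining) = $4,108.96

COGS = $14,083.04; ending inventory = $4,108.96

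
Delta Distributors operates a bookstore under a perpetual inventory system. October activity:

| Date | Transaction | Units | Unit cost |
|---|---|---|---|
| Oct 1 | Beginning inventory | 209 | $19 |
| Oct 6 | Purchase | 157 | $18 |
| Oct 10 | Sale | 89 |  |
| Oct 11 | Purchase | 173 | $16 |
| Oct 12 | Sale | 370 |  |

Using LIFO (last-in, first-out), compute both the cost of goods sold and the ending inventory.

COGS = $8,045; ending inventory = $1,520

Oct 10, 89 sold [LIFO — newest first]: 89 @ $18 = $1,602
Oct 12, 370 sold [LIFO — newest first]: 173 @ $16 + 68 @ $18 + 129 @ $19 = $6,443
Total COGS = $1,602 + $6,443 = $8,045
Ending inventory: 80 @ $19 = $1,520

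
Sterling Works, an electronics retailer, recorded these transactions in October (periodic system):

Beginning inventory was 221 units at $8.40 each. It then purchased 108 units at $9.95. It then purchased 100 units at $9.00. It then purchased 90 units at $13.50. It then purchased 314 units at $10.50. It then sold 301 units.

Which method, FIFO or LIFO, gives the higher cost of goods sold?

LIFO

FIFO COGS: 221 @ $8.40 + 80 @ $9.95 = $2,652.40
LIFO COGS: 301 @ $10.50 = $3,160.50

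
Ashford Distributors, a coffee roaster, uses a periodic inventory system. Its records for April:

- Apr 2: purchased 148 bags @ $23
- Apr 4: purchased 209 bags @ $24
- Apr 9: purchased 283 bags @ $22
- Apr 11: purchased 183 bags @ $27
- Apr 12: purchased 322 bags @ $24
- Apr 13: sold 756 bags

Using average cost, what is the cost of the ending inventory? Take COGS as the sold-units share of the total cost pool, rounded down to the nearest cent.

Apr 13, sell 756: 756/1145 × $27,315.00 → $18,035.05
Ending inventory (cost pool remaining) = $9,279.95
Check: goods available $27,315.00 = COGS $18,035.05 + ending $9,279.95

Ending inventory = $9,279.95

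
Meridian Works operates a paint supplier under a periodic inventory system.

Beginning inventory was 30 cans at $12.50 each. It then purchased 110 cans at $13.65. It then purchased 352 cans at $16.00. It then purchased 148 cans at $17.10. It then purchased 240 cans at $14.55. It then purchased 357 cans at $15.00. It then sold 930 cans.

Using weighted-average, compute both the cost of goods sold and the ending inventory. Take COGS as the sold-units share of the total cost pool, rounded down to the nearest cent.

Sale 1, sell 930: 930/1237 × $18,886.30 → $14,199.07
Ending inventory (cost pool remaining) = $4,687.23
Check: goods available $18,886.30 = COGS $14,199.07 + ending $4,687.23

COGS = $14,199.07; ending inventory = $4,687.23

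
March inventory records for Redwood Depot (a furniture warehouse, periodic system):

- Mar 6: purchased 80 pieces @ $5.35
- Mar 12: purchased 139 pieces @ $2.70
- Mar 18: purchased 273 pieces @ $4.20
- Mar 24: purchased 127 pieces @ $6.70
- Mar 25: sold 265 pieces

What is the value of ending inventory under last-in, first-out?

Ending inventory = $1,370.30

Mar 25, 265 sold [LIFO — newest first]: 127 @ $6.70 + 138 @ $4.20 = $1,430.50
Ending inventory: 80 @ $5.35 + 139 @ $2.70 + 135 @ $4.20 = $1,370.30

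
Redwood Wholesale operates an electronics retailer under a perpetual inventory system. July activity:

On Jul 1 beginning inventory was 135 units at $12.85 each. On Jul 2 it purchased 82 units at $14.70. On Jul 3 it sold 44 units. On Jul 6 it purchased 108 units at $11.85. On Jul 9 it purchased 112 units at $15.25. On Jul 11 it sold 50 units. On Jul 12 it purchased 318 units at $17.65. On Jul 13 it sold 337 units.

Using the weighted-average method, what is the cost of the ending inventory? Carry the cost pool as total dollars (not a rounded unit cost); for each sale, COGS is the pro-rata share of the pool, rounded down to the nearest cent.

After Jul 1: 135 on hand, pool $1,734.75 (≈ $12.8500 each)
After Jul 2: 217 on hand, pool $2,940.15 (≈ $13.5491 each)
Jul 3, sell 44: 44/217 × $2,940.15 → $596.15
After Jul 6: 281 on hand, pool $3,623.80 (≈ $12.8961 each)
After Jul 9: 393 on hand, pool $5,331.80 (≈ $13.5669 each)
Jul 11, sell 50: 50/393 × $5,331.80 → $678.34
After Jul 12: 661 on hand, pool $10,266.16 (≈ $15.5313 each)
Jul 13, sell 337: 337/661 × $10,266.16 → $5,234.03
Total COGS = $596.15 + $678.34 + $5,234.03 = $6,508.52
Ending inventory (cost pool remaining) = $5,032.13

Ending inventory = $5,032.13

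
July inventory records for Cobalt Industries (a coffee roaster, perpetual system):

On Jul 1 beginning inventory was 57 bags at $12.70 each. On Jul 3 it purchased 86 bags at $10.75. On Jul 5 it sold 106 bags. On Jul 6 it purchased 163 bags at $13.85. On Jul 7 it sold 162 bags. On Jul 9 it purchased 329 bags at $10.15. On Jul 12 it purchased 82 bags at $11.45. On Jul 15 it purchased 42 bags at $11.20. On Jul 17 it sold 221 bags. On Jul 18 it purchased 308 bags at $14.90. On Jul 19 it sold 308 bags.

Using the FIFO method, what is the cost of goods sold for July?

COGS = $9,220.80

Jul 5, 106 sold [FIFO — oldest first]: 57 @ $12.70 + 49 @ $10.75 = $1,250.65
Jul 7, 162 sold [FIFO — oldest first]: 37 @ $10.75 + 125 @ $13.85 = $2,129.00
Jul 17, 221 sold [FIFO — oldest first]: 38 @ $13.85 + 183 @ $10.15 = $2,383.75
Jul 19, 308 sold [FIFO — oldest first]: 146 @ $10.15 + 82 @ $11.45 + 42 @ $11.20 + 38 @ $14.90 = $3,457.40
Total COGS = $1,250.65 + $2,129.00 + $2,383.75 + $3,457.40 = $9,220.80
Ending inventory: 270 @ $14.90 = $4,023.00
Check: goods available $13,243.80 = COGS $9,220.80 + ending $4,023.00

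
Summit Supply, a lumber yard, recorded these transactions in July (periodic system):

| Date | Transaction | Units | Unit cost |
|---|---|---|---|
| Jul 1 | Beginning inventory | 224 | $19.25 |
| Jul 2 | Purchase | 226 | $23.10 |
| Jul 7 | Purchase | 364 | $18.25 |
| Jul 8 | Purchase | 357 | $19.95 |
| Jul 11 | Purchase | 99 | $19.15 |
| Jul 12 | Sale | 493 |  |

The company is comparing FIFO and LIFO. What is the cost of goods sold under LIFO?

FIFO COGS: 224 @ $19.25 + 226 @ $23.10 + 43 @ $18.25 = $10,317.35
LIFO COGS: 99 @ $19.15 + 357 @ $19.95 + 37 @ $18.25 = $9,693.25

COGS = $9,693.25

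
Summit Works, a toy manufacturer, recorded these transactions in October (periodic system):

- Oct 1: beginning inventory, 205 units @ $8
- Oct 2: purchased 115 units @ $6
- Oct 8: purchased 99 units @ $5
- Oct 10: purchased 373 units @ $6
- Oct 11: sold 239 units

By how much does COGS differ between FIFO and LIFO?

FIFO COGS: 205 @ $8 + 34 @ $6 = $1,844
LIFO COGS: 239 @ $6 = $1,434
Difference = |$1,844 − $1,434| = $410

$410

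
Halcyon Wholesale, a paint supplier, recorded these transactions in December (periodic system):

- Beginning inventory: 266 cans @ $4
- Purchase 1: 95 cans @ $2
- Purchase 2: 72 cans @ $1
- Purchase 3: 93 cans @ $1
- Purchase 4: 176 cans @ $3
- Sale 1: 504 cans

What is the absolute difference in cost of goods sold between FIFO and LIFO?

FIFO COGS: 266 @ $4 + 95 @ $2 + 72 @ $1 + 71 @ $1 = $1,397
LIFO COGS: 176 @ $3 + 93 @ $1 + 72 @ $1 + 95 @ $2 + 68 @ $4 = $1,155
Difference = |$1,397 − $1,155| = $242

$242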